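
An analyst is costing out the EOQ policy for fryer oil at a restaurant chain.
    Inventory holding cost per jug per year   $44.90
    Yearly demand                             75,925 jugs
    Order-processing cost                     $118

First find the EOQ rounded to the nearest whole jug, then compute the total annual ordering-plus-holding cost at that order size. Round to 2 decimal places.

Q* = √(2·D·S / H) = √(2·75,925·118 / 44.9) = √399,071.3 ≈ 631.72 → Q = 632 jugs
Orders/yr = 75,925/632 = 120.134; ordering cost = 120.134 × $118 = $14,175.87
Average inventory = 632/2 = 316; holding cost = 316 × $44.9 = $14,188.40
Total = $14,175.87 + $14,188.40 = $28,364.27

$28,364.27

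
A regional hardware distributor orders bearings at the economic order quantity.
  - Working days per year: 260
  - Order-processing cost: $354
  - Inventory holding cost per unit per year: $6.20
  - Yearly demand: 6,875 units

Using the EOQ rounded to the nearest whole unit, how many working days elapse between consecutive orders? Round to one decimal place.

Optimal lot size Q* = (2 × 6,875 × $354 / $6.2)^½ ≈ 886.05 → Q = 886 units
Days between orders = 260 / (D/Q) = 260 / 7.760 ≈ 33.507

33.5 days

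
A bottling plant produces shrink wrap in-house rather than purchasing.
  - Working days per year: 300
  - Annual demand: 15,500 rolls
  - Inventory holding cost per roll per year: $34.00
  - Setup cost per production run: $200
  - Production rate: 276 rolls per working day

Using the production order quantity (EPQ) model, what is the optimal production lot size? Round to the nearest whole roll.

Daily demand d = 15,500/300 = 51.667; p = 276; 1 − d/p = 0.81280
EPQ = √(2DS / (H(1 − d/p)))
    = √(2 × 15,500 × 200 / (34 × 0.81280)) ≈ 473.66

474 rolls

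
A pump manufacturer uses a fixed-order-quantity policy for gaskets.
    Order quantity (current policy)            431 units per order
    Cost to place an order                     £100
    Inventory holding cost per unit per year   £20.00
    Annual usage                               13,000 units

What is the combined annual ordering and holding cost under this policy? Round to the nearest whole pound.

£7,326

Ordering: D/Q × S = 13,000/431 × £100 = £3,016.24
Holding:  Q/2 × H = 431/2 × £20 = £4,310.00
Total = £3,016.24 + £4,310.00 = £7,326.24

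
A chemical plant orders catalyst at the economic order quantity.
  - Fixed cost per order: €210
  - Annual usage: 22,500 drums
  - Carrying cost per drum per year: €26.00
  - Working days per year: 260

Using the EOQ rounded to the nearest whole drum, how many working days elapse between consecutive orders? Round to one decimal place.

7.0 days

2DS/H = 2·22,500·210/26 = 363,461.54
EOQ = √363,461.54 ≈ 602.88 → Q = 603 drums
T = Q/D × 260 days = 603/22,500 × 260 = 6.968 days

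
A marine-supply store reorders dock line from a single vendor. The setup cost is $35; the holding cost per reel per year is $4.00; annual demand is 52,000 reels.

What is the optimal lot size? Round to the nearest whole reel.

954 reels

Q* = √(2·D·S / H) = √(2·52,000·35 / 4) = √910,000.0 ≈ 953.94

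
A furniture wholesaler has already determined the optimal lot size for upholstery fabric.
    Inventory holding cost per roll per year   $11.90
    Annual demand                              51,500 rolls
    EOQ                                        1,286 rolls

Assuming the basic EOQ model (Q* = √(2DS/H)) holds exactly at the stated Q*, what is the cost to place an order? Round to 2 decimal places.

Since Q* = (2DS/H)^½, squaring gives Q*²·H = 2DS.
S = Q²H / (2D) = 1,286² × 11.9 / (2 × 51,500) = 191.0696

$191.07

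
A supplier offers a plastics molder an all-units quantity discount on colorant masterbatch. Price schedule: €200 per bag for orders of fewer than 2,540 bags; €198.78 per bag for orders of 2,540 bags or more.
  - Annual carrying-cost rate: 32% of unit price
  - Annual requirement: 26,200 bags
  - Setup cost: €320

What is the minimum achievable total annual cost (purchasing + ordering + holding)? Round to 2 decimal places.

€5,272,759.00

H₁ = 32%×€200 = €64.0000;  H₂ = 32%×€198.78 = €63.6096
EOQ₁ = √(2×26,200×320/64.0000) = 511.86  (< 2,540, feasible at tier 1)
EOQ₂ = √(2×26,200×320/63.6096) = 513.43  (< 2,540 → use Q = 2,540 at tier-2 price)
TC(tier 1 (EOQ₁), Q≈511.9) = €5,272,759.00
TC(tier 2, Q≈2,540.0) = €5,292,120.98
Minimum at tier 1 (EOQ₁): €5,272,759.00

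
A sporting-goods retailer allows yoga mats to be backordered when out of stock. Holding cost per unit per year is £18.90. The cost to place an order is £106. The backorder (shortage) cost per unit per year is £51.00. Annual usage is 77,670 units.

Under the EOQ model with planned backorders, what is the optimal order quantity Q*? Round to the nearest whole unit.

1,093 units

Q* = √(2DS/H) · √((H + b)/b)
   = √(2 × 77,670 × 106 / 18.9) · √((18.9 + 51) / 51)
   = 933.391 × 1.1707 ≈ 1,092.74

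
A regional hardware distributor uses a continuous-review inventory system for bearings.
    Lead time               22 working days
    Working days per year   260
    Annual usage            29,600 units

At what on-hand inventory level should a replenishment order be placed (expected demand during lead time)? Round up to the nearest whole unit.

Daily demand d = 29,600 / 260 = 113.846 units/day
Demand during lead time = 113.846 × 22 = 2,504.62
Reorder point = 2,504.62 → round up

2,505 units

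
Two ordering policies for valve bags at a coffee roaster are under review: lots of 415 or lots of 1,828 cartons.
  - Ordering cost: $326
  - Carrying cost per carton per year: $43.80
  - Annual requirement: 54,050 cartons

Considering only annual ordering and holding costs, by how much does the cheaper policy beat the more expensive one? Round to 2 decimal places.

TC(Q) = (D/Q)S + (Q/2)H
TC(415) = (54,050/415)×326 + (415/2)×43.8 = $51,547.05
TC(1,828) = (54,050/1,828)×326 + (1,828/2)×43.8 = $49,672.31
Lots of 1,828 are cheaper by $1,874.74.

$1,874.74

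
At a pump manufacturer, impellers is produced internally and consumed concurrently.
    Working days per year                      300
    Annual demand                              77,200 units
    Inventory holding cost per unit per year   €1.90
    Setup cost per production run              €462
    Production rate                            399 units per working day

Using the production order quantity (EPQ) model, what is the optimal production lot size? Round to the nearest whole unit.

10,283 units

Daily demand d = 77,200/300 = 257.333; p = 399; 1 − d/p = 0.35505
EPQ = √(2DS / (H(1 − d/p)))
    = √(2 × 77,200 × 462 / (1.9 × 0.35505)) ≈ 10,283.01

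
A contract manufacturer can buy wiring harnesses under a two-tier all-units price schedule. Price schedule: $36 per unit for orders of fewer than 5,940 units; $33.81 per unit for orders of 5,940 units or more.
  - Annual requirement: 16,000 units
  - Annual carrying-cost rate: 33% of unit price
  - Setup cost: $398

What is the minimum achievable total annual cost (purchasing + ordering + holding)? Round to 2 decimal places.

H₁ = 33%×$36 = $11.8800;  H₂ = 33%×$33.81 = $11.1573
EOQ₁ = √(2×16,000×398/11.8800) = 1,035.40  (< 5,940, feasible at tier 1)
EOQ₂ = √(2×16,000×398/11.1573) = 1,068.41  (< 5,940 → use Q = 5,940 at tier-2 price)
TC(tier 1 (EOQ₁), Q≈1,035.4) = $588,300.56
TC(tier 2, Q≈5,940.0) = $575,169.23
Minimum at tier 2: $575,169.23

$575,169.23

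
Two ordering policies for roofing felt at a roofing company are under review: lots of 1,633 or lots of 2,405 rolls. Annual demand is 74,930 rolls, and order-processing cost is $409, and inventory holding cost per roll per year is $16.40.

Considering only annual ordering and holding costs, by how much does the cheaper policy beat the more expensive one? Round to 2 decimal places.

$306.26

Annual cost at Q: ordering D·S/Q plus holding Q·H/2.
TC(1,633) = (74,930/1,633)×409 + (1,633/2)×16.4 = $32,157.51
TC(2,405) = (74,930/2,405)×409 + (2,405/2)×16.4 = $32,463.77
Lots of 1,633 are cheaper by $306.26.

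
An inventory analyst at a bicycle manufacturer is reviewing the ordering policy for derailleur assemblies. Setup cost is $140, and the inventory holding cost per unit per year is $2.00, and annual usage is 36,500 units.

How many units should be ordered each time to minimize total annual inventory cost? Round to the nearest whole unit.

2,261 units

2DS/H = 2·36,500·140/2 = 5,110,000.00
EOQ = √5,110,000.00 ≈ 2,260.53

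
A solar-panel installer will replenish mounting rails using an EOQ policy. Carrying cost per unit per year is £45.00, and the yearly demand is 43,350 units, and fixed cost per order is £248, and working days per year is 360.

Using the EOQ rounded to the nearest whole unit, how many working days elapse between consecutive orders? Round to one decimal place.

EOQ = √(2DS/H) = √(2 × 43,350 × 248 / 45)
    = √(477,813.33) ≈ 691.24 → Q = 691 units
Cycle time = (working days × Q)/D = (360 × 691) / 43,350 = 5.738 days

5.7 days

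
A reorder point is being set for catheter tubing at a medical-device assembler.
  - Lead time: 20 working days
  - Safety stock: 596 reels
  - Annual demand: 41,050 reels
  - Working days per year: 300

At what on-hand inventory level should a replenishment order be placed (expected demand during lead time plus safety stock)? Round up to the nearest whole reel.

Daily demand d = 41,050 / 300 = 136.833 reels/day
Demand during lead time = 136.833 × 20 = 2,736.67
Reorder point = 2,736.67 + 596 = 3,332.67 → round up

3,333 reels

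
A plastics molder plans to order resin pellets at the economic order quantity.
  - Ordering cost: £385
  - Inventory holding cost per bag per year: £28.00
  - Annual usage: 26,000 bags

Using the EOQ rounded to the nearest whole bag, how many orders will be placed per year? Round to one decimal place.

30.7 orders per year

EOQ = √(2DS/H) = √(2 × 26,000 × 385 / 28)
    = √(715,000.00) ≈ 845.58 → Q = 846
Orders per year = D/Q = 26,000 / 846 = 30.733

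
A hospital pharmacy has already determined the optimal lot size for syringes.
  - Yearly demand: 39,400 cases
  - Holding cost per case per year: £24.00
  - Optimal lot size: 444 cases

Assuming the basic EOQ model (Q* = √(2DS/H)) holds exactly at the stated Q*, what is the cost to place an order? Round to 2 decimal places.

EOQ relation: Q² = 2DS/H, so rearrange for the unknown.
S = Q²H / (2D) = 444² × 24 / (2 × 39,400) = 60.0414

£60.04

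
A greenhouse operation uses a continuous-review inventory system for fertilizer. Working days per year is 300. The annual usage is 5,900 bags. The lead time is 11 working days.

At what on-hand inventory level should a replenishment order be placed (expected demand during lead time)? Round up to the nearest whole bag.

217 bags

Daily demand d = 5,900 / 300 = 19.667 bags/day
Demand during lead time = 19.667 × 11 = 216.33
Reorder point = 216.33 → round up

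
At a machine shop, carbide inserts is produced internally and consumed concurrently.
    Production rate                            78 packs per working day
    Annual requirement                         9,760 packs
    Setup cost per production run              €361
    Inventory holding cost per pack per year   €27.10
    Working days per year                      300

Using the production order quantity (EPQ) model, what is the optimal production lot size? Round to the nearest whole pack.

668 packs

Daily demand d = 9,760/300 = 32.533; p = 78; 1 − d/p = 0.58291
EPQ = √(2DS / (H(1 − d/p)))
    = √(2 × 9,760 × 361 / (27.1 × 0.58291)) ≈ 667.90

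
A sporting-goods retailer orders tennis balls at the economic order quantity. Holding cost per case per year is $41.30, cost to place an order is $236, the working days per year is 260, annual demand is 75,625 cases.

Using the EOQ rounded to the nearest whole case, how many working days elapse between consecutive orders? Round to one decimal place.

Optimal lot size Q* = (2 × 75,625 × $236 / $41.3)^½ ≈ 929.67 → Q = 930 cases
Cycle time = (working days × Q)/D = (260 × 930) / 75,625 = 3.197 days

3.2 days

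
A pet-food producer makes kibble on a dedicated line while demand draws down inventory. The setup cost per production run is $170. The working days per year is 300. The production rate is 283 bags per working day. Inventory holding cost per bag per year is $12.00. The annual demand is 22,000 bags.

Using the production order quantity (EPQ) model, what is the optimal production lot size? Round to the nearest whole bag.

Daily demand d = 22,000/300 = 73.333; p = 283; 1 − d/p = 0.74087
EPQ = √(2DS / (H(1 − d/p)))
    = √(2 × 22,000 × 170 / (12 × 0.74087)) ≈ 917.25

917 bags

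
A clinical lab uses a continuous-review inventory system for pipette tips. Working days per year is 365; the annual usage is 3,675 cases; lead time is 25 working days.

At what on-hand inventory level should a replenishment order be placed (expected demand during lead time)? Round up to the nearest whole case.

252 cases

Daily demand d = 3,675 / 365 = 10.068 cases/day
Demand during lead time = 10.068 × 25 = 251.71
Reorder point = 251.71 → round up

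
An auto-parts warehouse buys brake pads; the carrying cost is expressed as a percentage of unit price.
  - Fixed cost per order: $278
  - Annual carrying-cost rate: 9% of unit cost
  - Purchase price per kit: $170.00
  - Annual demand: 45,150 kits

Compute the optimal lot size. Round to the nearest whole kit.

Carrying cost H = $170 × 9% = $15.3000/kit/yr
2DS/H = 2·45,150·278/15.3 = 1,640,745.10
EOQ = √1,640,745.10 ≈ 1,280.92

1,281 kits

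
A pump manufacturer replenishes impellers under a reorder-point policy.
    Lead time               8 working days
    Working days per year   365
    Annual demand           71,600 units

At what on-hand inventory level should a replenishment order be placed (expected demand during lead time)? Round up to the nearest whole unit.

1,570 units

Daily demand d = 71,600 / 365 = 196.164 units/day
Demand during lead time = 196.164 × 8 = 1,569.32
Reorder point = 1,569.32 → round up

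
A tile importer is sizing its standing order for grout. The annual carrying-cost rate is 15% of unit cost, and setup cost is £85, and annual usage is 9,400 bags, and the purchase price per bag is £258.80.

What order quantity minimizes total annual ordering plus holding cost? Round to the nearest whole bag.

Holding cost per bag per year: H = 15% × £258.8 = £38.8200
Q* = √(2·D·S / H) = √(2·9,400·85 / 38.82) = √41,164.3 ≈ 202.89

203 bags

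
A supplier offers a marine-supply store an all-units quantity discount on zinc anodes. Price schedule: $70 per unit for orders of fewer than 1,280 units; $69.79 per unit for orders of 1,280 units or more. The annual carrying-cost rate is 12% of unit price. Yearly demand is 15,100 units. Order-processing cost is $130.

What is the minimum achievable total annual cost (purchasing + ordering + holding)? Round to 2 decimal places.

H₁ = 12%×$70 = $8.4000;  H₂ = 12%×$69.79 = $8.3748
EOQ₁ = √(2×15,100×130/8.4000) = 683.65  (< 1,280, feasible at tier 1)
EOQ₂ = √(2×15,100×130/8.3748) = 684.68  (< 1,280 → use Q = 1,280 at tier-2 price)
TC(tier 1 (EOQ₁), Q≈683.7) = $1,062,742.68
TC(tier 2, Q≈1,280.0) = $1,060,722.47
Minimum at tier 2: $1,060,722.47

$1,060,722.47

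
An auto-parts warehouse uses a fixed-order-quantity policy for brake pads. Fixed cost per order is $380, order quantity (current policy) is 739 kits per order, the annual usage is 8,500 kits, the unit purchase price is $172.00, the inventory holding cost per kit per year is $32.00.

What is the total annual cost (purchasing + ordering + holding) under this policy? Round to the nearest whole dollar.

Ordering: D/Q × S = 8,500/739 × $380 = $4,370.77
Holding:  Q/2 × H = 739/2 × $32 = $11,824.00
Purchase cost = D·C = 8,500 × 172 = $1,462,000.00
Total = $4,370.77 + $11,824.00 + $1,462,000.00 = $1,478,194.77

$1,478,195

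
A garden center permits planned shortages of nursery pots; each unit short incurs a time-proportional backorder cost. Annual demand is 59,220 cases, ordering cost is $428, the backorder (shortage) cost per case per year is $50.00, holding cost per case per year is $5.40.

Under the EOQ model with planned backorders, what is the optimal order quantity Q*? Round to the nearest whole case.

Basic EOQ = √(2·59,220·428/5.4) = 3,063.897
Backorder adjustment √((H+b)/b) = √((5.4+50)/50) = 1.0526
Q* = 3,063.897 × 1.0526 ≈ 3,225.11

3,225 cases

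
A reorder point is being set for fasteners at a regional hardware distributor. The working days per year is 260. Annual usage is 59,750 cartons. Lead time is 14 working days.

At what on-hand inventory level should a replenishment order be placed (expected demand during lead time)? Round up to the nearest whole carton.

3,218 cartons

Daily demand d = 59,750 / 260 = 229.808 cartons/day
Demand during lead time = 229.808 × 14 = 3,217.31
Reorder point = 3,217.31 → round up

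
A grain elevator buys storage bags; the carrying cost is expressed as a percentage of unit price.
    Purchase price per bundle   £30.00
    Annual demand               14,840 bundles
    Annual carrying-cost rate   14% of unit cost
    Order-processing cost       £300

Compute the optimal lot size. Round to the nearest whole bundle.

Holding cost per bundle per year: H = 14% × £30 = £4.2000
Optimal lot size Q* = (2 × 14,840 × £300 / £4.2)^½ ≈ 1,456.02

1,456 bundles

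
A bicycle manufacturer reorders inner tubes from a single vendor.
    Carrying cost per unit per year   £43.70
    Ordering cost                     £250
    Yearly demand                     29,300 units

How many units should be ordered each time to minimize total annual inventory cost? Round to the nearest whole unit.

579 units

Q* = √(2·D·S / H) = √(2·29,300·250 / 43.7) = √335,240.3 ≈ 579.00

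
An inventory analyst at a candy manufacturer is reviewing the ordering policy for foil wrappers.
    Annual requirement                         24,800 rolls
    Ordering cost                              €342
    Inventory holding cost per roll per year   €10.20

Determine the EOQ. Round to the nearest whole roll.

1,290 rolls

Q* = √(2·D·S / H) = √(2·24,800·342 / 10.2) = √1,663,058.8 ≈ 1,289.60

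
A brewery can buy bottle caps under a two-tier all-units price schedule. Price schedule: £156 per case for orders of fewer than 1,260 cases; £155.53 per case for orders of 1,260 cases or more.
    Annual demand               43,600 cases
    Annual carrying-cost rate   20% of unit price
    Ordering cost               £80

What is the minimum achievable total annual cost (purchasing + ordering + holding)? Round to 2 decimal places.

H₁ = 20%×£156 = £31.2000;  H₂ = 20%×£155.53 = £31.1060
EOQ₁ = √(2×43,600×80/31.2000) = 472.85  (< 1,260, feasible at tier 1)
EOQ₂ = √(2×43,600×80/31.1060) = 473.57  (< 1,260 → use Q = 1,260 at tier-2 price)
TC(tier 1 (EOQ₁), Q≈472.9) = £6,816,353.01
TC(tier 2, Q≈1,260.0) = £6,803,473.03
Minimum at tier 2: £6,803,473.03

£6,803,473.03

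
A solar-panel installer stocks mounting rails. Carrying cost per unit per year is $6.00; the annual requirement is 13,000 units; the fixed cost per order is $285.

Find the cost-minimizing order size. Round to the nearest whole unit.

2DS/H = 2·13,000·285/6 = 1,235,000.00
EOQ = √1,235,000.00 ≈ 1,111.31

1,111 units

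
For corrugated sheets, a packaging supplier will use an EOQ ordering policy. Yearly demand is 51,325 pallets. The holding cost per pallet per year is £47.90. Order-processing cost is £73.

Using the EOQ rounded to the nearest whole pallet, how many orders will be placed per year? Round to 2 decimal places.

Optimal lot size Q* = (2 × 51,325 × £73 / £47.9)^½ ≈ 395.52 → Q = 396
Orders per year = D/Q = 51,325 / 396 = 129.609

129.61 orders per year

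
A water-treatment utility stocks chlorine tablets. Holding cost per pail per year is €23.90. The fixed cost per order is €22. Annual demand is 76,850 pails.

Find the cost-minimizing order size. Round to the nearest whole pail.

376 pails

Q* = √(2·D·S / H) = √(2·76,850·22 / 23.9) = √141,481.2 ≈ 376.14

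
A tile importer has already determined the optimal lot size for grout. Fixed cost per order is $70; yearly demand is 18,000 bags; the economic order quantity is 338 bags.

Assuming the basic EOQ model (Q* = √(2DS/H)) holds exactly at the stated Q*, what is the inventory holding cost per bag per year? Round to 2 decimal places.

$22.06

From Q* = √(2DS/H) ⇒ Q*² = 2DS/H.
H = 2DS / Q² = 2 × 18,000 × 70 / 338² = 22.0581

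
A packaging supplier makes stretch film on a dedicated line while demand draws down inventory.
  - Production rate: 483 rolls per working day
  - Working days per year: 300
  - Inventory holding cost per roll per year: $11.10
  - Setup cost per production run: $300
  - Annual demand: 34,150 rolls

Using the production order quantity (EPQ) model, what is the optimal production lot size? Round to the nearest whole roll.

d = 34,150/300 = 113.8333 rolls/day;  effective holding cost H(1 − d/p) = 11.1·(1 − 113.8333/483) = 8.48395
Q* = √(2DS / H_eff) = √(2·34,150·300 / 8.48395) ≈ 1,554.07

1,554 rolls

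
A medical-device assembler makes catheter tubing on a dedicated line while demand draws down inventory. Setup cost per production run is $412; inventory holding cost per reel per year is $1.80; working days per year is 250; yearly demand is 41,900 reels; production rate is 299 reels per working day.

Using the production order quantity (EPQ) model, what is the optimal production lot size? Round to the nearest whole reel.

6,607 reels

Daily demand d = 41,900/250 = 167.600; p = 299; 1 − d/p = 0.43946
EPQ = √(2DS / (H(1 − d/p)))
    = √(2 × 41,900 × 412 / (1.8 × 0.43946)) ≈ 6,606.51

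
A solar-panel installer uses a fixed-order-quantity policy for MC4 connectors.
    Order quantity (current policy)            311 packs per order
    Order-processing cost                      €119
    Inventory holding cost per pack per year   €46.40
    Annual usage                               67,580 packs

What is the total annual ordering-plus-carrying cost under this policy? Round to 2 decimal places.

€33,073.79

Ordering: D/Q × S = 67,580/311 × €119 = €25,858.59
Holding:  Q/2 × H = 311/2 × €46.4 = €7,215.20
Total = €25,858.59 + €7,215.20 = €33,073.79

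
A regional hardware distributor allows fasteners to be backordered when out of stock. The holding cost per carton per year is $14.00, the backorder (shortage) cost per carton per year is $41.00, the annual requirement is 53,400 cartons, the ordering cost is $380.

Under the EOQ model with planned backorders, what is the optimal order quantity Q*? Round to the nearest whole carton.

Basic EOQ = √(2·53,400·380/14) = 1,702.603
Backorder adjustment √((H+b)/b) = √((14+41)/41) = 1.1582
Q* = 1,702.603 × 1.1582 ≈ 1,971.98

1,972 cartons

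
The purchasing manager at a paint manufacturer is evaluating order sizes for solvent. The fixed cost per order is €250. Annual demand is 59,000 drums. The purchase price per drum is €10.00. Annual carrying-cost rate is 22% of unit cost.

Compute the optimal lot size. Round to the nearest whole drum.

H = i·C = 0.22 × €10 = €2.2000 per drum-year
Q* = √(2·D·S / H) = √(2·59,000·250 / 2.2) = √13,409,090.9 ≈ 3,661.84

3,662 drums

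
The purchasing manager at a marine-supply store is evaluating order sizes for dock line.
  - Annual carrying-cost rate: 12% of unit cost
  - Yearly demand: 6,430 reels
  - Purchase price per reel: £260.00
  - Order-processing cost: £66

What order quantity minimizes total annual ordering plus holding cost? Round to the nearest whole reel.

Carrying cost H = £260 × 12% = £31.2000/reel/yr
Optimal lot size Q* = (2 × 6,430 × £66 / £31.2)^½ ≈ 164.94

165 reels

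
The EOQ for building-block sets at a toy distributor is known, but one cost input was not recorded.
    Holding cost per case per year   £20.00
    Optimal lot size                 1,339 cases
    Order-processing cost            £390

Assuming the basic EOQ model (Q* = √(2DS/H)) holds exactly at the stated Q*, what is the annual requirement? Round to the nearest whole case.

From Q* = √(2DS/H) ⇒ Q*² = 2DS/H.
D = Q²H / (2S) = 1,339² × 20 / (2 × 390) = 45,972.33

45,972 cases per year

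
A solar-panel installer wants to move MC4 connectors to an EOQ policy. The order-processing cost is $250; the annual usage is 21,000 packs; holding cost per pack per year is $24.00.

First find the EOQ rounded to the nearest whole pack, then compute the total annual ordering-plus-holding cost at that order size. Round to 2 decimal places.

Optimal lot size Q* = (2 × 21,000 × $250 / $24)^½ ≈ 661.44 → Q = 661 packs
Annual ordering cost = (D/Q)·S = (21,000/661) × 250 = $7,942.51
Annual holding cost  = (Q/2)·H = (661/2) × 24 = $7,932.00
Total = $7,942.51 + $7,932.00 = $15,874.51

$15,874.51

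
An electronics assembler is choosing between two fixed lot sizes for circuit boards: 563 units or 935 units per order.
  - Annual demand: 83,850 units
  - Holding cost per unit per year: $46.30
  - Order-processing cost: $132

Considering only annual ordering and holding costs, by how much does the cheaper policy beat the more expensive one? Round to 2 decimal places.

Annual cost at Q: ordering D·S/Q plus holding Q·H/2.
TC(563) = (83,850/563)×132 + (563/2)×46.3 = $32,692.78
TC(935) = (83,850/935)×132 + (935/2)×46.3 = $33,482.90
|ΔTC| = |$32,692.78 − $33,482.90| = $790.12

$790.12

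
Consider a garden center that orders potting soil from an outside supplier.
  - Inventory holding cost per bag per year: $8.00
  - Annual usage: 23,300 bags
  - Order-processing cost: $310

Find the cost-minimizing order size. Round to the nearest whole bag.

1,344 bags

Q* = √(2·D·S / H) = √(2·23,300·310 / 8) = √1,805,750.0 ≈ 1,343.78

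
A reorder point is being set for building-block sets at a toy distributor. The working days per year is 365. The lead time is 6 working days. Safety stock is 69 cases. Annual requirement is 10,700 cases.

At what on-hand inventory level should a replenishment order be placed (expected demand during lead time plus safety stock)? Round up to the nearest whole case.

Daily demand d = 10,700 / 365 = 29.315 cases/day
Demand during lead time = 29.315 × 6 = 175.89
Reorder point = 175.89 + 69 = 244.89 → round up

245 cases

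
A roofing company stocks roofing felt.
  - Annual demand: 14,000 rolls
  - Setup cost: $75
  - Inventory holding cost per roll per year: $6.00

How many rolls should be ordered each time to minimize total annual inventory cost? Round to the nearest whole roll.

592 rolls

2DS/H = 2·14,000·75/6 = 350,000.00
EOQ = √350,000.00 ≈ 591.61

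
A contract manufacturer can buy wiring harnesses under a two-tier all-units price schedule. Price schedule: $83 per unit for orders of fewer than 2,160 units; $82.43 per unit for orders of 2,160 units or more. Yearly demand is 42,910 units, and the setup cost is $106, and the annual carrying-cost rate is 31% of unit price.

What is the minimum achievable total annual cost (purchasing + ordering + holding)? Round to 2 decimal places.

$3,566,774.63

H₁ = 31%×$83 = $25.7300;  H₂ = 31%×$82.43 = $25.5533
EOQ₁ = √(2×42,910×106/25.7300) = 594.60  (< 2,160, feasible at tier 1)
EOQ₂ = √(2×42,910×106/25.5533) = 596.66  (< 2,160 → use Q = 2,160 at tier-2 price)
TC(tier 1 (EOQ₁), Q≈594.6) = $3,576,829.14
TC(tier 2, Q≈2,160.0) = $3,566,774.63
Minimum at tier 2: $3,566,774.63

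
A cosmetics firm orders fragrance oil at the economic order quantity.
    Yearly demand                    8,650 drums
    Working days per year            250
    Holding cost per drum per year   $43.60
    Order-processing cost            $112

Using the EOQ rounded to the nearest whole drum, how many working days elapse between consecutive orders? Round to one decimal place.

6.1 days

Optimal lot size Q* = (2 × 8,650 × $112 / $43.6)^½ ≈ 210.81 → Q = 211 drums
T = Q/D × 250 days = 211/8,650 × 250 = 6.098 days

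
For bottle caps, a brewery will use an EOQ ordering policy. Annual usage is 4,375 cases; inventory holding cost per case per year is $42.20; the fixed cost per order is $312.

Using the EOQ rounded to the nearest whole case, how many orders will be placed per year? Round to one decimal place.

17.2 orders per year

EOQ = √(2DS/H) = √(2 × 4,375 × 312 / 42.2)
    = √(64,691.94) ≈ 254.35 → Q = 254
N = D/Q = 4,375/254 ≈ 17.224 orders/yr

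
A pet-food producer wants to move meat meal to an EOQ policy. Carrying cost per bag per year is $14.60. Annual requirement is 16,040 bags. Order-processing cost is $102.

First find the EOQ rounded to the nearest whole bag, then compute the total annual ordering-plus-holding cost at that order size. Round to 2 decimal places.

EOQ = √(2DS/H) = √(2 × 16,040 × 102 / 14.6)
    = √(224,120.55) ≈ 473.41 → Q = 473 bags
Orders/yr = 16,040/473 = 33.911; ordering cost = 33.911 × $102 = $3,458.94
Average inventory = 473/2 = 236.5; holding cost = 236.5 × $14.6 = $3,452.90
Total = $3,458.94 + $3,452.90 = $6,911.84

$6,911.84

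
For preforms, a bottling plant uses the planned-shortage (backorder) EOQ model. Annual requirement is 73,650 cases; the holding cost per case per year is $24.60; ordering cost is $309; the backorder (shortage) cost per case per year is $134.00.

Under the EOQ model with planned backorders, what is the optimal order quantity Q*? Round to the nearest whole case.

Basic EOQ = √(2·73,650·309/24.6) = 1,360.232
Backorder adjustment √((H+b)/b) = √((24.6+134)/134) = 1.0879
Q* = 1,360.232 × 1.0879 ≈ 1,479.83

1,480 cases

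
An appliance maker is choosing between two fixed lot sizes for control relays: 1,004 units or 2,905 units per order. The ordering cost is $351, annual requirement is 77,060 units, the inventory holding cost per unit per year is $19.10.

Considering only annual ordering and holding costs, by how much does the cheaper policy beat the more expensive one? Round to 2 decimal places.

$525.12

TC(Q) = (D/Q)S + (Q/2)H
TC(1,004) = (77,060/1,004)×351 + (1,004/2)×19.1 = $36,528.50
TC(2,905) = (77,060/2,905)×351 + (2,905/2)×19.1 = $37,053.61
|ΔTC| = |$36,528.50 − $37,053.61| = $525.12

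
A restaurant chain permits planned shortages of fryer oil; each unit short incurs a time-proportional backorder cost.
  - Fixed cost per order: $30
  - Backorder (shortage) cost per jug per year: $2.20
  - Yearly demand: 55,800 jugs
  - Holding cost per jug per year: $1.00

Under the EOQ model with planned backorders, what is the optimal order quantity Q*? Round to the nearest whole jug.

2,207 jugs

Q* = √(2DS/H) · √((H + b)/b)
   = √(2 × 55,800 × 30 / 1) · √((1 + 2.2) / 2.2)
   = 1,829.754 × 1.2060 ≈ 2,206.77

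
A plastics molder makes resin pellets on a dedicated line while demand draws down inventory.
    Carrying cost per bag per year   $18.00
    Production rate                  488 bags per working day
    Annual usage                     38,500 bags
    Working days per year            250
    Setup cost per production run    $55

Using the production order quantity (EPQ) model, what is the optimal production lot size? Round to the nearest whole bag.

586 bags

Daily demand d = 38,500/250 = 154.000; p = 488; 1 − d/p = 0.68443
EPQ = √(2DS / (H(1 − d/p)))
    = √(2 × 38,500 × 55 / (18 × 0.68443)) ≈ 586.31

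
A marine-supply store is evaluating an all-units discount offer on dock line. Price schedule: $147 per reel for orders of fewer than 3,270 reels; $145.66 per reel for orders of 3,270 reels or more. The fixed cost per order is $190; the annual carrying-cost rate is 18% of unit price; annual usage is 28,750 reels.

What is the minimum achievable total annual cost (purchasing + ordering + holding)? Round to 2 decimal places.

$4,232,263.23

H₁ = 18%×$147 = $26.4600;  H₂ = 18%×$145.66 = $26.2188
EOQ₁ = √(2×28,750×190/26.4600) = 642.56  (< 3,270, feasible at tier 1)
EOQ₂ = √(2×28,750×190/26.2188) = 645.51  (< 3,270 → use Q = 3,270 at tier-2 price)
TC(tier 1 (EOQ₁), Q≈642.6) = $4,243,252.22
TC(tier 2, Q≈3,270.0) = $4,232,263.23
Minimum at tier 2: $4,232,263.23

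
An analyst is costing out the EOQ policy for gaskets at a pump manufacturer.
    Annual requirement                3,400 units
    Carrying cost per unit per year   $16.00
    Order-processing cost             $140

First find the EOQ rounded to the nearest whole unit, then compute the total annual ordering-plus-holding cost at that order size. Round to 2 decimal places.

$3,902.82

Optimal lot size Q* = (2 × 3,400 × $140 / $16)^½ ≈ 243.93 → Q = 244 units
Annual ordering cost = (D/Q)·S = (3,400/244) × 140 = $1,950.82
Annual holding cost  = (Q/2)·H = (244/2) × 16 = $1,952.00
Total = $1,950.82 + $1,952.00 = $3,902.82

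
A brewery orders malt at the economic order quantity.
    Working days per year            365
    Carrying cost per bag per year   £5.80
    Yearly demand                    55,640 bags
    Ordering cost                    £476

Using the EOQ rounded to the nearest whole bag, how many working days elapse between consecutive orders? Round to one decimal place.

19.8 days

EOQ = √(2DS/H) = √(2 × 55,640 × 476 / 5.8)
    = √(9,132,634.48) ≈ 3,022.02 → Q = 3,022 bags
Days between orders = 365 / (D/Q) = 365 / 18.412 ≈ 19.824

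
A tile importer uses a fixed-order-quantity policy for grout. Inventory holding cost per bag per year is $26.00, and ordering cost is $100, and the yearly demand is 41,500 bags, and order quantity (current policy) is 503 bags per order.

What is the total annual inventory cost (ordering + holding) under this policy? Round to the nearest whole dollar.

$14,789

Orders/yr = 41,500/503 = 82.505; ordering cost = 82.505 × $100 = $8,250.50
Average inventory = 503/2 = 251.5; holding cost = 251.5 × $26 = $6,539.00
Total = $8,250.50 + $6,539.00 = $14,789.50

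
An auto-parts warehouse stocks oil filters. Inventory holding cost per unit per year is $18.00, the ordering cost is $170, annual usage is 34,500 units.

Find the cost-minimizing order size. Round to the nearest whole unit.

EOQ = √(2DS/H) = √(2 × 34,500 × 170 / 18)
    = √(651,666.67) ≈ 807.26

807 units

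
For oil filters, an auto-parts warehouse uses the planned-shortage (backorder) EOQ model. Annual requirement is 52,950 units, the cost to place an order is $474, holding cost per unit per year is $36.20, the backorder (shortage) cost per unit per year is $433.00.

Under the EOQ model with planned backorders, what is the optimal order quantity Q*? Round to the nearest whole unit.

1,226 units

Basic EOQ = √(2·52,950·474/36.2) = 1,177.560
Backorder adjustment √((H+b)/b) = √((36.2+433)/433) = 1.0410
Q* = 1,177.560 × 1.0410 ≈ 1,225.80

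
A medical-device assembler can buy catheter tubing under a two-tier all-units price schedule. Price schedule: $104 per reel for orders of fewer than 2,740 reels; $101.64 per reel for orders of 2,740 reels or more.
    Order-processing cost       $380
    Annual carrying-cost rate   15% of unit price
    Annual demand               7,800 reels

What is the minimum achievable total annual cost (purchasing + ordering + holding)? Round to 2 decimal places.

H₁ = 15%×$104 = $15.6000;  H₂ = 15%×$101.64 = $15.2460
EOQ₁ = √(2×7,800×380/15.6000) = 616.44  (< 2,740, feasible at tier 1)
EOQ₂ = √(2×7,800×380/15.2460) = 623.56  (< 2,740 → use Q = 2,740 at tier-2 price)
TC(tier 1 (EOQ₁), Q≈616.4) = $820,816.49
TC(tier 2, Q≈2,740.0) = $814,760.77
Minimum at tier 2: $814,760.77

$814,760.77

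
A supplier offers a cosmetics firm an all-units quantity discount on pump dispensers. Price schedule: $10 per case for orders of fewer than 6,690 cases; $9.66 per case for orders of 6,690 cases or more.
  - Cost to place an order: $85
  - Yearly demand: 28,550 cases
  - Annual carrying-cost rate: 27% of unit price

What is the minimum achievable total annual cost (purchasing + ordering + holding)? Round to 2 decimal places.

H₁ = 27%×$10 = $2.7000;  H₂ = 27%×$9.66 = $2.6082
EOQ₁ = √(2×28,550×85/2.7000) = 1,340.74  (< 6,690, feasible at tier 1)
EOQ₂ = √(2×28,550×85/2.6082) = 1,364.13  (< 6,690 → use Q = 6,690 at tier-2 price)
TC(tier 1 (EOQ₁), Q≈1,340.7) = $289,120.01
TC(tier 2, Q≈6,690.0) = $284,880.17
Minimum at tier 2: $284,880.17

$284,880.17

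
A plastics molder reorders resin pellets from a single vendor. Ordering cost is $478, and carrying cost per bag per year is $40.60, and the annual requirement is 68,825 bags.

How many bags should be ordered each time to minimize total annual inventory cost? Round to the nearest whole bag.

1,273 bags

2DS/H = 2·68,825·478/40.6 = 1,620,608.37
EOQ = √1,620,608.37 ≈ 1,273.03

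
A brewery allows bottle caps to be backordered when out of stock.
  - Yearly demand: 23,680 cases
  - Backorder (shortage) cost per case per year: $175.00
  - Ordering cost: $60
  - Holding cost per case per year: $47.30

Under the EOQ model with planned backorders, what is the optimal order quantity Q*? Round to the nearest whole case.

276 cases

Basic EOQ = √(2·23,680·60/47.3) = 245.104
Backorder adjustment √((H+b)/b) = √((47.3+175)/175) = 1.1271
Q* = 245.104 × 1.1271 ≈ 276.25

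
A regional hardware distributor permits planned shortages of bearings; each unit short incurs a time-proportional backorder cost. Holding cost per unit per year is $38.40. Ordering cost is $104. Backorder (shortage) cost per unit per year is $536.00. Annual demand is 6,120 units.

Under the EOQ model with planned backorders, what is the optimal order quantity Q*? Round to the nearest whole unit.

188 units

Q* = √(2DS/H) · √((H + b)/b)
   = √(2 × 6,120 × 104 / 38.4) · √((38.4 + 536) / 536)
   = 182.071 × 1.0352 ≈ 188.48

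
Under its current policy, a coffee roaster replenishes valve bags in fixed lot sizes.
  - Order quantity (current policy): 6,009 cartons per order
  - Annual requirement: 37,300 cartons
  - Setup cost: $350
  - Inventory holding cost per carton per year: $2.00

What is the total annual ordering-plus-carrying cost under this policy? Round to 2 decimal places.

$8,181.57

Ordering: D/Q × S = 37,300/6,009 × $350 = $2,172.57
Holding:  Q/2 × H = 6,009/2 × $2 = $6,009.00
Total = $2,172.57 + $6,009.00 = $8,181.57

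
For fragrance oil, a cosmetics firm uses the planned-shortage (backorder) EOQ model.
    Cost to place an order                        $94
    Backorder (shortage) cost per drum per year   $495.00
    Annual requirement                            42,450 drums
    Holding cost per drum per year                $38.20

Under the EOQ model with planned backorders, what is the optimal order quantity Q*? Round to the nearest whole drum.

474 drums

Basic EOQ = √(2·42,450·94/38.2) = 457.074
Backorder adjustment √((H+b)/b) = √((38.2+495)/495) = 1.0379
Q* = 457.074 × 1.0379 ≈ 474.38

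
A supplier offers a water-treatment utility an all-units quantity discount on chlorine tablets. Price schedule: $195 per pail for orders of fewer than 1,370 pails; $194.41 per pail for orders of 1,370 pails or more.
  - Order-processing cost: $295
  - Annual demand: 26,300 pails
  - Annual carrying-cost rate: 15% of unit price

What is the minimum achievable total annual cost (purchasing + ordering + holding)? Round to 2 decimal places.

H₁ = 15%×$195 = $29.2500;  H₂ = 15%×$194.41 = $29.1615
EOQ₁ = √(2×26,300×295/29.2500) = 728.35  (< 1,370, feasible at tier 1)
EOQ₂ = √(2×26,300×295/29.1615) = 729.46  (< 1,370 → use Q = 1,370 at tier-2 price)
TC(tier 1 (EOQ₁), Q≈728.4) = $5,149,804.28
TC(tier 2, Q≈1,370.0) = $5,138,621.77
Minimum at tier 2: $5,138,621.77

$5,138,621.77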